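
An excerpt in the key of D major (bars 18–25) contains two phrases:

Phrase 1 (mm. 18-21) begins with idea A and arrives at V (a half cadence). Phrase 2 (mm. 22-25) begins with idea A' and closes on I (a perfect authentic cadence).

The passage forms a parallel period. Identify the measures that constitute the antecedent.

The antecedent is the phrase ending with the weaker cadence (half cadence, phrase 1) and the consequent the one ending more conclusively (perfect authentic cadence, phrase 2); the antecedent is measures 18–21.

measures 18–21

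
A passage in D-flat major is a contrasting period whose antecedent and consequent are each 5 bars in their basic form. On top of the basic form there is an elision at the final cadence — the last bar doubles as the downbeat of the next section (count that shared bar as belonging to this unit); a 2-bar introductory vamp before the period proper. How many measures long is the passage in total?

12 measures

Basic contrasting period: 5 + 5 = 10 bars.
10 (basic form) + 2 (introduction) = 12.
The elision shares a bar with the next section but does not change this unit's count.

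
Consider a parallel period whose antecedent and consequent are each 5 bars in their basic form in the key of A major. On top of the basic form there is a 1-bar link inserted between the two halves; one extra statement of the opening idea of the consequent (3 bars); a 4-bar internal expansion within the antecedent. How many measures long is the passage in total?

18 measures

Basic parallel period: 5 + 5 = 10 bars.
10 (basic form) + 1 (link) + 3 (extra statement) + 4 (internal expansion) = 18.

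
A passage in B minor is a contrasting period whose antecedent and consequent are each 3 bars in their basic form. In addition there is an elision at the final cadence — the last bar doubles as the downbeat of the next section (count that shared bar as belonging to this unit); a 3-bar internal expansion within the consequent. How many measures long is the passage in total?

9 measures

Basic contrasting period: 3 + 3 = 6 bars.
6 (basic form) + 3 (internal expansion) = 9.
The elision shares a bar with the next section but does not change this unit's count.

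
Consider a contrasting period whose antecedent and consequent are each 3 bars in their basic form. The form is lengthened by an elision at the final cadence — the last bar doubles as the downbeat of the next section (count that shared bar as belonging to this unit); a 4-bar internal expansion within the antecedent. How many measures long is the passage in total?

10 measures

Basic contrasting period: 3 + 3 = 6 bars.
6 (basic form) + 4 (internal expansion) = 10.
The elision shares a bar with the next section but does not change this unit's count.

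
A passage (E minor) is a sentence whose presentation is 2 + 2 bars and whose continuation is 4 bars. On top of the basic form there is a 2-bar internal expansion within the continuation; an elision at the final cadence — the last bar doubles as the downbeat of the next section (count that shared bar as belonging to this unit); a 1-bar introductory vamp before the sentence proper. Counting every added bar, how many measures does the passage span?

Basic sentence: 2 + 2 + 4 = 8 bars.
8 (basic form) + 2 (internal expansion) + 1 (introduction) = 11.
The elision shares a bar with the next section but does not change this unit's count.

11 measures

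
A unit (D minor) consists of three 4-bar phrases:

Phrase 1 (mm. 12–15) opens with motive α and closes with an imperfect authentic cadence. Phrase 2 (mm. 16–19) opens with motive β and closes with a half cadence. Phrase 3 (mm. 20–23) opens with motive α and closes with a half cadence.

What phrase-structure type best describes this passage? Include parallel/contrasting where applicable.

The final phrase closes with a half cadence, which is not stronger than the preceding half cadence; the 3 phrases lack an overall antecedent–consequent design and so form a phrase group.

phrase group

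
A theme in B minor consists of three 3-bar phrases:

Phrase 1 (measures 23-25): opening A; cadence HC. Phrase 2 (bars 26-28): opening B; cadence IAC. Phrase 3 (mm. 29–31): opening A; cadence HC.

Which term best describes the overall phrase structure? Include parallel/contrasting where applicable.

phrase group

The final phrase closes with a half cadence, which is not stronger than the preceding imperfect authentic cadence; the 3 phrases lack an overall antecedent–consequent design and so form a phrase group.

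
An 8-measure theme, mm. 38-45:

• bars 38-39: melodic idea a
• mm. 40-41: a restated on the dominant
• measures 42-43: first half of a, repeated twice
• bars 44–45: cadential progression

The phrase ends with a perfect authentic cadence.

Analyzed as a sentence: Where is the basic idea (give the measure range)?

measures 38–39

The presentation of a sentence is the basic idea (measures 38-39) plus its repetition (measures 40–41); the basic idea is therefore bars 38–39.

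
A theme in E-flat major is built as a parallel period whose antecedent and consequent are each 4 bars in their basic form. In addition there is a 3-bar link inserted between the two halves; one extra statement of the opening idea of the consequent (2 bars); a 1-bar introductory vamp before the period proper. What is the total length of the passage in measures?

14 measures

Basic parallel period: 4 + 4 = 8 bars.
8 (basic form) + 3 (link) + 2 (extra statement) + 1 (introduction) = 14.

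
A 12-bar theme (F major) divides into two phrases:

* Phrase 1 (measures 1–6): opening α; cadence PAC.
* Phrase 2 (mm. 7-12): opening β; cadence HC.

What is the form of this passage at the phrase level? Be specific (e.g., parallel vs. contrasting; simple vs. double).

phrase group

The second phrase closes with a half cadence, which is not stronger than the first phrase's perfect authentic cadence; without a weak→strong cadential pair there is no antecedent–consequent relationship, so this is a phrase group rather than a period.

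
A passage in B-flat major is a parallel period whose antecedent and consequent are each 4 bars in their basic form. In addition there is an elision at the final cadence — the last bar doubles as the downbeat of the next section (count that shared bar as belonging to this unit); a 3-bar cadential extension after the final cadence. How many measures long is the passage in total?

11 measures

Basic parallel period: 4 + 4 = 8 bars.
8 (basic form) + 3 (cadential extension) = 11.
The elision shares a bar with the next section but does not change this unit's count.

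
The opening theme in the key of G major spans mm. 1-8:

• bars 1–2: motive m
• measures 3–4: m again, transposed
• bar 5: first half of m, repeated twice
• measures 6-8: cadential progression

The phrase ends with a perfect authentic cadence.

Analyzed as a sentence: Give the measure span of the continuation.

measures 5–8

After the presentation (measures 1–4), the continuation covers the fragmentation through the cadence: mm. 5–8.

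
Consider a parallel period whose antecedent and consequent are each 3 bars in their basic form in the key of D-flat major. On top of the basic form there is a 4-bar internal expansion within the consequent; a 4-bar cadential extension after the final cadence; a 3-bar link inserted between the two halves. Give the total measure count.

17 measures

Basic parallel period: 3 + 3 = 6 bars.
6 (basic form) + 4 (internal expansion) + 4 (cadential extension) + 3 (link) = 17.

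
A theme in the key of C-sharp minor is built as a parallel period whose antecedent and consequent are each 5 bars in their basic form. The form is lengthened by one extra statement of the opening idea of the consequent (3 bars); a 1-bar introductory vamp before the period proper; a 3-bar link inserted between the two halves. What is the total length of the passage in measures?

17 measures

Basic parallel period: 5 + 5 = 10 bars.
10 (basic form) + 3 (extra statement) + 1 (introduction) + 3 (link) = 17.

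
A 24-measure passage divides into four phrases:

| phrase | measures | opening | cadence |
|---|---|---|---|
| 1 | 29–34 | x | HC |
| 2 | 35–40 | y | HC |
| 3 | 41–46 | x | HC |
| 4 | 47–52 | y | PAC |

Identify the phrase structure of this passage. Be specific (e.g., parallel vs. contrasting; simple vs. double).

Four phrases in two halves: the first half (measures 29-40) ends with a half cadence, the second (mm. 41-52) with a perfect authentic cadence — a large antecedent–consequent pair, i.e. a double period.
Phrase 3 begins with the same material as phrase 1, making it parallel.

parallel double period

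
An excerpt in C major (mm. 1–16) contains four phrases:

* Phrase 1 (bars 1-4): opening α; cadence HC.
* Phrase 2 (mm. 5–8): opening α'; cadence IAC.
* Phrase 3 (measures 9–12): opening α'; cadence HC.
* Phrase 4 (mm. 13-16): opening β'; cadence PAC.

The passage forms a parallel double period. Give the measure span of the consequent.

In a double period the four phrases pair into a large antecedent (phrases 1–2, ending imperfect authentic cadence) and a large consequent (phrases 3–4, ending perfect authentic cadence). The consequent spans measures 9-16.

measures 9–16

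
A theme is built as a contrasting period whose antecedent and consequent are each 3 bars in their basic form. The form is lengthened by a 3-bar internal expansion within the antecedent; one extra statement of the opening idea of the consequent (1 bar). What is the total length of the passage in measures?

Basic contrasting period: 3 + 3 = 6 bars.
6 (basic form) + 3 (internal expansion) + 1 (extra statement) = 10.

10 measures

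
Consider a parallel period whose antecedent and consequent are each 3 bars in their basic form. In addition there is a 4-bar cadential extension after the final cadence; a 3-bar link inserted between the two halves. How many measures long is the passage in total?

13 measures

Basic parallel period: 3 + 3 = 6 bars.
6 (basic form) + 4 (cadential extension) + 3 (link) = 13.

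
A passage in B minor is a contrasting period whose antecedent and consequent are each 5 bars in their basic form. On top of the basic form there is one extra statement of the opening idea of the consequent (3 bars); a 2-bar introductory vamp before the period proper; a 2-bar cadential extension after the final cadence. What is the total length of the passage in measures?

17 measures

Basic contrasting period: 5 + 5 = 10 bars.
10 (basic form) + 3 (extra statement) + 2 (introduction) + 2 (cadential extension) = 17.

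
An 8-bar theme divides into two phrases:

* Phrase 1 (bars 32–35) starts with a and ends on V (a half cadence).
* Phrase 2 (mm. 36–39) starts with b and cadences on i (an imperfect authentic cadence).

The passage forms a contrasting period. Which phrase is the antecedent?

phrase 1

The phrase ending with the weaker cadence (half cadence) is the antecedent; the one ending more conclusively (imperfect authentic cadence) is the consequent. The antecedent is phrase 1.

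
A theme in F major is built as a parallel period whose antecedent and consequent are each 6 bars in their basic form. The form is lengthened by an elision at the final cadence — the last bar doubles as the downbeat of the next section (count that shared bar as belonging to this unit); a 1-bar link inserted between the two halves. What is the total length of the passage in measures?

Basic parallel period: 6 + 6 = 12 bars.
12 (basic form) + 1 (link) = 13.
The elision shares a bar with the next section but does not change this unit's count.

13 measures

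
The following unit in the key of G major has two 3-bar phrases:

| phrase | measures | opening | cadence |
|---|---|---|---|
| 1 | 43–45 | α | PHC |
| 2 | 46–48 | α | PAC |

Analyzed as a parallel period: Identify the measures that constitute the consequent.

measures 46–48

The antecedent is the phrase ending with the weaker cadence (Phrygian half cadence, phrase 1) and the consequent the one ending more conclusively (perfect authentic cadence, phrase 2); the consequent is mm. 46-48.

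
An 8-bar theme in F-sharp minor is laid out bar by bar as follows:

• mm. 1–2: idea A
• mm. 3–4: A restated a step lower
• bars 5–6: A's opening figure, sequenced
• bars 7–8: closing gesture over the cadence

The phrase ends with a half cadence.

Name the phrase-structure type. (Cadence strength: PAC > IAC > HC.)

sentence

Basic idea (mm. 1–2) + its repetition (measures 3–4) form the presentation; fragmentation and cadence (bars 5–8) form the continuation — the 8-bar whole is a sentence.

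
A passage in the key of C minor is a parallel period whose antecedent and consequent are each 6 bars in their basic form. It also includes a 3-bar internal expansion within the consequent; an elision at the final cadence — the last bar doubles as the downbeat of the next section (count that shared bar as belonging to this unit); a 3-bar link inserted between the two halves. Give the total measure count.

Basic parallel period: 6 + 6 = 12 bars.
12 (basic form) + 3 (internal expansion) + 3 (link) = 18.
The elision shares a bar with the next section but does not change this unit's count.

18 measures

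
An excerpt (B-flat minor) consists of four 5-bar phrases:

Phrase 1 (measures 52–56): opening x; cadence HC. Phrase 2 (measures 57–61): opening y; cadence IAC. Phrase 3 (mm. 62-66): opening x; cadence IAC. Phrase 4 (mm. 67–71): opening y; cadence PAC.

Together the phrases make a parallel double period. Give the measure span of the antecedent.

measures 52–61

In a double period the first pair of phrases (ending imperfect authentic cadence) is the large antecedent and the second pair (ending perfect authentic cadence) is the large consequent; the antecedent is measures 52–61.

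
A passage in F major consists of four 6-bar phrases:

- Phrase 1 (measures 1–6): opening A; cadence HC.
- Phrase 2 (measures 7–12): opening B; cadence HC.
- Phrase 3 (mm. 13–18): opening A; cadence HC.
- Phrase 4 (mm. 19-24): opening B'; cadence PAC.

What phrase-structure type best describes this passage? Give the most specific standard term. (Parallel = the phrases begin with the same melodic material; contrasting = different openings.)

parallel double period

Four phrases in two halves: the first half (bars 1–12) ends with a half cadence, the second (measures 13–24) with a perfect authentic cadence — a large antecedent–consequent pair, i.e. a double period.
Phrase 3 begins with the same material as phrase 1, making it parallel.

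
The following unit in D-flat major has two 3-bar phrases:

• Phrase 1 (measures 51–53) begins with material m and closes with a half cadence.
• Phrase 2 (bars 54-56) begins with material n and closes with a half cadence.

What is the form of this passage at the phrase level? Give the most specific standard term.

The second phrase closes with a half cadence, which is not stronger than the first phrase's half cadence; without a weak→strong cadential pair there is no antecedent–consequent relationship, so this is a phrase group rather than a period.

phrase group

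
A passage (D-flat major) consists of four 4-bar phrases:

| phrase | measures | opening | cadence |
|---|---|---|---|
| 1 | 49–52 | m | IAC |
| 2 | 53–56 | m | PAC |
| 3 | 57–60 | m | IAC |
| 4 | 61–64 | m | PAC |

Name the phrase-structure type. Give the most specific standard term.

repeated period

The cadence pattern IAC–PAC–IAC–PAC is weak–strong twice, and phrases 3–4 restate phrases 1–2: a period heard twice, not a double period (which would end weakly at phrase 2).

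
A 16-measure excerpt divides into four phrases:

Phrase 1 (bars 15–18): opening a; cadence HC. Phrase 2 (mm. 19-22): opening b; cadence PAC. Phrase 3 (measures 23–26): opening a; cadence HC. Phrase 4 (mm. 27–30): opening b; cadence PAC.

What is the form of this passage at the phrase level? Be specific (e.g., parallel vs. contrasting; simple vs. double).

repeated period

The cadence pattern HC–PAC–HC–PAC is weak–strong twice, and phrases 3–4 restate phrases 1–2: a period heard twice, not a double period (which would end weakly at phrase 2).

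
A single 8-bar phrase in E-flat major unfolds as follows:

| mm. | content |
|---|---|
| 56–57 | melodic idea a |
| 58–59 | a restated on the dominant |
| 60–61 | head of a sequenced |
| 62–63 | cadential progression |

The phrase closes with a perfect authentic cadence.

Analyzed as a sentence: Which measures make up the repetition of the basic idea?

measures 58–59

The presentation of a sentence is the basic idea (mm. 56–57) plus its repetition (mm. 58–59); the repetition of the basic idea is therefore mm. 58–59.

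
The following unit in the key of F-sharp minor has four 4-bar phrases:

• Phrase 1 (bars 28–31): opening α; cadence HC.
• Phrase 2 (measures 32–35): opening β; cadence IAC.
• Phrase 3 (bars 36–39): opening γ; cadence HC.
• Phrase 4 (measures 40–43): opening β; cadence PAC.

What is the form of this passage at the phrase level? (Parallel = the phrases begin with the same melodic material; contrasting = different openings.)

Four phrases in two halves: the first half (mm. 28-35) ends with an imperfect authentic cadence, the second (mm. 36–43) with a perfect authentic cadence — a large antecedent–consequent pair, i.e. a double period.
Phrase 3 begins with different material from phrase 1, making it contrasting.

contrasting double period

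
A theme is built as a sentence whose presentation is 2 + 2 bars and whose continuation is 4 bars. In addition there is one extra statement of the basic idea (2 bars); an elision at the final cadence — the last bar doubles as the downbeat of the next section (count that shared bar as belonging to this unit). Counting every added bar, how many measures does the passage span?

Basic sentence: 2 + 2 + 4 = 8 bars.
8 (basic form) + 2 (extra statement) = 10.
The elision shares a bar with the next section but does not change this unit's count.

10 measures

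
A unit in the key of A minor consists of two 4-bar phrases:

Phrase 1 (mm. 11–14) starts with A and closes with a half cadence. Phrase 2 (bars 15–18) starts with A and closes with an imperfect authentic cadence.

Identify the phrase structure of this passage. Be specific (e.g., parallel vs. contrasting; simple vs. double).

parallel period

Phrase 1 ends with a half cadence (weaker) and phrase 2 with an imperfect authentic cadence (stronger): antecedent + consequent = a period.
The two phrases open with the same material (A / A), so the period is parallel.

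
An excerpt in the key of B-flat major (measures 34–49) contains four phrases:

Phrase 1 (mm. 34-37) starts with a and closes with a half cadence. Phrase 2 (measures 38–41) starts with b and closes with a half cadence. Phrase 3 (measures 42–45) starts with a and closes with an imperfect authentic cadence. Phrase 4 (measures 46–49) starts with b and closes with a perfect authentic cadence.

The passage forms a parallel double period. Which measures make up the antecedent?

In a double period the first pair of phrases (ending half cadence) is the large antecedent and the second pair (ending perfect authentic cadence) is the large consequent; the antecedent is measures 34–41.

measures 34–41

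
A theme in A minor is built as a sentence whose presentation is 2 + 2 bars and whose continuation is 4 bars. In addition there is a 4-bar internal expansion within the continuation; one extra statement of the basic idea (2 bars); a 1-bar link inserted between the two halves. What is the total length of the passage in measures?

15 measures

Basic sentence: 2 + 2 + 4 = 8 bars.
8 (basic form) + 4 (internal expansion) + 2 (extra statement) + 1 (link) = 15.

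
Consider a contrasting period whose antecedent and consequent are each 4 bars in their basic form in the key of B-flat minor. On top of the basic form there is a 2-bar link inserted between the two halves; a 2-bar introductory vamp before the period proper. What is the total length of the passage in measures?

12 measures

Basic contrasting period: 4 + 4 = 8 bars.
8 (basic form) + 2 (link) + 2 (introduction) = 12.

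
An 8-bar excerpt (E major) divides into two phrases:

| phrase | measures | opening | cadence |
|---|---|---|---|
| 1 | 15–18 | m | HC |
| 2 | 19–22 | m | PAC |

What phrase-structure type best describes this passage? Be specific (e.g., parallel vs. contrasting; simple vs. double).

parallel period

Phrase 1 ends with a half cadence (weaker) and phrase 2 with a perfect authentic cadence (stronger): antecedent + consequent = a period.
The two phrases open with the same material (m / m), so the period is parallel.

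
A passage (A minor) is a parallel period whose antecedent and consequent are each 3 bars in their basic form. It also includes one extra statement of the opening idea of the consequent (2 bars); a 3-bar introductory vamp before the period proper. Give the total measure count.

11 measures

Basic parallel period: 3 + 3 = 6 bars.
6 (basic form) + 2 (extra statement) + 3 (introduction) = 11.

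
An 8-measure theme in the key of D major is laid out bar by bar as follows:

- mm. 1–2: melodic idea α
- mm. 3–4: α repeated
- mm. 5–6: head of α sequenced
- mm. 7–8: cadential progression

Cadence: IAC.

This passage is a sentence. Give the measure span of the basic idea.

The presentation of a sentence is the basic idea (measures 1-2) plus its repetition (bars 3–4); the basic idea is therefore mm. 1-2.

measures 1–2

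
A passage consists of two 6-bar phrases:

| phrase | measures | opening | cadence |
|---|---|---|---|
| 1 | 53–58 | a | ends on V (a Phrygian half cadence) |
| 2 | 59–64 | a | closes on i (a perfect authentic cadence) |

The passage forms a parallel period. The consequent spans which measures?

The antecedent is the phrase ending with the weaker cadence (Phrygian half cadence, phrase 1) and the consequent the one ending more conclusively (perfect authentic cadence, phrase 2); the consequent is mm. 59–64.

measures 59–64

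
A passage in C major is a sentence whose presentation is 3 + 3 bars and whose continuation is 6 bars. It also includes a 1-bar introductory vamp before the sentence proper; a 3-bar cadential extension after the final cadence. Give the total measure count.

Basic sentence: 3 + 3 + 6 = 12 bars.
12 (basic form) + 1 (introduction) + 3 (cadential extension) = 16.

16 measures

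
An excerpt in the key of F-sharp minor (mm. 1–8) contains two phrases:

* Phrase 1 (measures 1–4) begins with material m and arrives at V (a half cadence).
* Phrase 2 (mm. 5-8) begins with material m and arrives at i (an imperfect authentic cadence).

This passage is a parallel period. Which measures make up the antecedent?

measures 1–4

The antecedent is the phrase ending with the weaker cadence (half cadence, phrase 1) and the consequent the one ending more conclusively (imperfect authentic cadence, phrase 2); the antecedent is mm. 1-4.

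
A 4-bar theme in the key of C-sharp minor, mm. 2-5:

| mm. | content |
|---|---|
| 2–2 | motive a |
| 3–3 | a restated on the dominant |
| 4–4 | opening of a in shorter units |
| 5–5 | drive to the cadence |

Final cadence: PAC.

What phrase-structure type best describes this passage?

sentence

Basic idea (m. 2) + its repetition (m. 3) form the presentation; fragmentation and cadence (measures 4–5) form the continuation — the 4-bar whole is a sentence.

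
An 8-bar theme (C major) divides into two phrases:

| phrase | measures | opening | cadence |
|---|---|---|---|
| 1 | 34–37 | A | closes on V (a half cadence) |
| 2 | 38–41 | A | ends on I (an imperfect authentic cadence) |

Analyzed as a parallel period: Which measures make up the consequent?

measures 38–41

The antecedent is the phrase ending with the weaker cadence (half cadence, phrase 1) and the consequent the one ending more conclusively (imperfect authentic cadence, phrase 2); the consequent is measures 38–41.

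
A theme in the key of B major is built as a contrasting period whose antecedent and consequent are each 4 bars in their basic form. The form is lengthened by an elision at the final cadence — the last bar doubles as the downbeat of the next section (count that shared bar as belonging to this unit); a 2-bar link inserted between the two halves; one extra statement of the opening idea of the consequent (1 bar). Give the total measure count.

Basic contrasting period: 4 + 4 = 8 bars.
8 (basic form) + 2 (link) + 1 (extra statement) = 11.
The elision shares a bar with the next section but does not change this unit's count.

11 measures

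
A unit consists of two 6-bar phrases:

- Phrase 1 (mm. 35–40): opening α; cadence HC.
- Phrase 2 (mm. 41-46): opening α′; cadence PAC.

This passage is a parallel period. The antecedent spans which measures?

measures 35–40

The antecedent is the phrase ending with the weaker cadence (half cadence, phrase 1) and the consequent the one ending more conclusively (perfect authentic cadence, phrase 2); the antecedent is mm. 35–40.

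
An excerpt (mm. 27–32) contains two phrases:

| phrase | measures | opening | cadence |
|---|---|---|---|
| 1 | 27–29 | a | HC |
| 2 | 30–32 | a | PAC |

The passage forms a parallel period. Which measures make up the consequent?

The antecedent is the phrase ending with the weaker cadence (half cadence, phrase 1) and the consequent the one ending more conclusively (perfect authentic cadence, phrase 2); the consequent is measures 30–32.

measures 30–32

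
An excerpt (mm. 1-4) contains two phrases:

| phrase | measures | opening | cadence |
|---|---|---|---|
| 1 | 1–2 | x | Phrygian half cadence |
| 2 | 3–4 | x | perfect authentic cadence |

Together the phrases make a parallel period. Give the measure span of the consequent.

measures 3–4

The phrase ending with the weaker cadence (Phrygian half cadence) is the antecedent; the one ending more conclusively (perfect authentic cadence) is the consequent. The consequent is measures 3–4.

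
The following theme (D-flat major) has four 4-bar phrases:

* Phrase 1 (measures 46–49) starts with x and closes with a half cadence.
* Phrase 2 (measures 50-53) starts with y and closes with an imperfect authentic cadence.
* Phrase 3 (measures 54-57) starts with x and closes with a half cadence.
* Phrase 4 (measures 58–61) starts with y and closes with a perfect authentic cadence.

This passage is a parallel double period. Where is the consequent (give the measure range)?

In a double period the four phrases pair into a large antecedent (phrases 1–2, ending imperfect authentic cadence) and a large consequent (phrases 3–4, ending perfect authentic cadence). The consequent spans bars 54–61.

measures 54–61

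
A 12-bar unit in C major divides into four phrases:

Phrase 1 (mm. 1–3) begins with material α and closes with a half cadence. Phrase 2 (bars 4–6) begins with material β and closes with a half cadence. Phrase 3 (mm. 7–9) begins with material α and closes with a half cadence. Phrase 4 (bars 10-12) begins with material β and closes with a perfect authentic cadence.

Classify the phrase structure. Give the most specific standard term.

parallel double period

Four phrases in two halves: the first half (mm. 1–6) ends with a half cadence, the second (mm. 7–12) with a perfect authentic cadence — a large antecedent–consequent pair, i.e. a double period.
Phrase 3 begins with the same material as phrase 1, making it parallel.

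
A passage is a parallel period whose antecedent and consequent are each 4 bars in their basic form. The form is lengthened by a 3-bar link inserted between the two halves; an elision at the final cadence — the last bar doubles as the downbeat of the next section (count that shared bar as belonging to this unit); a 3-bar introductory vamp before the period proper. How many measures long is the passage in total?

14 measures

Basic parallel period: 4 + 4 = 8 bars.
8 (basic form) + 3 (link) + 3 (introduction) = 14.
The elision shares a bar with the next section but does not change this unit's count.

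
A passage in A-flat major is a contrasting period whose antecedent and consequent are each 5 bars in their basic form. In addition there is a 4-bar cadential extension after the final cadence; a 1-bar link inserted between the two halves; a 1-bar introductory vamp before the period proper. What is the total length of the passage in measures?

16 measures

Basic contrasting period: 5 + 5 = 10 bars.
10 (basic form) + 4 (cadential extension) + 1 (link) + 1 (introduction) = 16.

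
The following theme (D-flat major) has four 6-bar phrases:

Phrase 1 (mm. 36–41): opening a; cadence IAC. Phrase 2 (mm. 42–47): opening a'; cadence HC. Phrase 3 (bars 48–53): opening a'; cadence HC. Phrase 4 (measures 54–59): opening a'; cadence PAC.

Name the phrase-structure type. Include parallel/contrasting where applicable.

parallel double period

Four phrases in two halves: the first half (mm. 36–47) ends with a half cadence, the second (mm. 48–59) with a perfect authentic cadence — a large antecedent–consequent pair, i.e. a double period.
Phrase 3 begins with the same material as phrase 1, making it parallel.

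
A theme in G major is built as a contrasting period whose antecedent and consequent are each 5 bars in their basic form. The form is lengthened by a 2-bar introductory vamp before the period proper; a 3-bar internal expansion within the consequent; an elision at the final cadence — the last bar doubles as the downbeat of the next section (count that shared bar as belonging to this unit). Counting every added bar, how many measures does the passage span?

15 measures

Basic contrasting period: 5 + 5 = 10 bars.
10 (basic form) + 2 (introduction) + 3 (internal expansion) = 15.
The elision shares a bar with the next section but does not change this unit's count.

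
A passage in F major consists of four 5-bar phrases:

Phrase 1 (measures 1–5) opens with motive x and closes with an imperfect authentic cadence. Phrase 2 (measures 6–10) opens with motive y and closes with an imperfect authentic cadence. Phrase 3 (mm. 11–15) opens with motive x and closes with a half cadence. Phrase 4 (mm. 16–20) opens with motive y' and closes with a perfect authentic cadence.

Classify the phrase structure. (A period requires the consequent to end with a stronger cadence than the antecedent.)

parallel double period

Four phrases in two halves: the first half (mm. 1-10) ends with an imperfect authentic cadence, the second (measures 11-20) with a perfect authentic cadence — a large antecedent–consequent pair, i.e. a double period.
Phrase 3 begins with the same material as phrase 1, making it parallel.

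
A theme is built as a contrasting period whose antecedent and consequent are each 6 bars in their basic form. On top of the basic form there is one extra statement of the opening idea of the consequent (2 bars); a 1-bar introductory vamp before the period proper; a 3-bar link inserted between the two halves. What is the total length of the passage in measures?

Basic contrasting period: 6 + 6 = 12 bars.
12 (basic form) + 2 (extra statement) + 1 (introduction) + 3 (link) = 18.

18 measures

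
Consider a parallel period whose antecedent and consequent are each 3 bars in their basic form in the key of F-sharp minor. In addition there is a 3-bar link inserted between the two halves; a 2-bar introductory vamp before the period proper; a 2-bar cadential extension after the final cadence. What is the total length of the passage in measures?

13 measures

Basic parallel period: 3 + 3 = 6 bars.
6 (basic form) + 3 (link) + 2 (introduction) + 2 (cadential extension) = 13.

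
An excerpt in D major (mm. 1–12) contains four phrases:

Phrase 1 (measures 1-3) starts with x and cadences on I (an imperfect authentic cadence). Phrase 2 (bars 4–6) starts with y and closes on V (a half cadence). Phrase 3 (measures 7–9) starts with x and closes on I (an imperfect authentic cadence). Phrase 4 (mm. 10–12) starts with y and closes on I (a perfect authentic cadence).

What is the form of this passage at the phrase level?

Four phrases in two halves: the first half (mm. 1-6) ends with a half cadence, the second (measures 7-12) with a perfect authentic cadence — a large antecedent–consequent pair, i.e. a double period.
Phrase 3 begins with the same material as phrase 1, making it parallel.

parallel double period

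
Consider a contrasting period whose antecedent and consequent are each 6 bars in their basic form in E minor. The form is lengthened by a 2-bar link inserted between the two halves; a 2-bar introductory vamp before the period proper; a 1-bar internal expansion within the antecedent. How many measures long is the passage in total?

Basic contrasting period: 6 + 6 = 12 bars.
12 (basic form) + 2 (link) + 2 (introduction) + 1 (internal expansion) = 17.

17 measures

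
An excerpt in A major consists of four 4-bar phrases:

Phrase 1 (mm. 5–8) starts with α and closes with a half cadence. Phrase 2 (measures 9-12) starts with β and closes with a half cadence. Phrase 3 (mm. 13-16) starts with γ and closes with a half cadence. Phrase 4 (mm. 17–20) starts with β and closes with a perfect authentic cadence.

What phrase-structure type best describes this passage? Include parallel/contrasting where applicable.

Four phrases in two halves: the first half (measures 5-12) ends with a half cadence, the second (measures 13–20) with a perfect authentic cadence — a large antecedent–consequent pair, i.e. a double period.
Phrase 3 begins with different material from phrase 1, making it contrasting.

contrasting double period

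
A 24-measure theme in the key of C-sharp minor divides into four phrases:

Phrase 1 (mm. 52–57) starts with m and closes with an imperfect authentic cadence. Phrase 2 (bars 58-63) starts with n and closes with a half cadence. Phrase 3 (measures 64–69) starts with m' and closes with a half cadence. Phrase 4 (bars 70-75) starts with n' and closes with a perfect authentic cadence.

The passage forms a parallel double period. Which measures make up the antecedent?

measures 52–63

In a double period the first pair of phrases (ending half cadence) is the large antecedent and the second pair (ending perfect authentic cadence) is the large consequent; the antecedent is measures 52–63.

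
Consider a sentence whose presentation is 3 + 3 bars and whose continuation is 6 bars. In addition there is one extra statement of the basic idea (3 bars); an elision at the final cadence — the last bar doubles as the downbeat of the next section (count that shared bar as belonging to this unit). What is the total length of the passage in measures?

15 measures

Basic sentence: 3 + 3 + 6 = 12 bars.
12 (basic form) + 3 (extra statement) = 15.
The elision shares a bar with the next section but does not change this unit's count.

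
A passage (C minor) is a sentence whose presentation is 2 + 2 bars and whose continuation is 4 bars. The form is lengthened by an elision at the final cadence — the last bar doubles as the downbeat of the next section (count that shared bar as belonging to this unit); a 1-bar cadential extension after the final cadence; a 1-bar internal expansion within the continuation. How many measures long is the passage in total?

Basic sentence: 2 + 2 + 4 = 8 bars.
8 (basic form) + 1 (cadential extension) + 1 (internal expansion) = 10.
The elision shares a bar with the next section but does not change this unit's count.

10 measures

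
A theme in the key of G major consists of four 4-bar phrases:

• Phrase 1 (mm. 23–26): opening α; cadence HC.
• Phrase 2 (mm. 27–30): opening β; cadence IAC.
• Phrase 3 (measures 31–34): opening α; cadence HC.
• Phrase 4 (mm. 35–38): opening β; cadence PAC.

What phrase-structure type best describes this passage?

Four phrases in two halves: the first half (mm. 23–30) ends with an imperfect authentic cadence, the second (bars 31-38) with a perfect authentic cadence — a large antecedent–consequent pair, i.e. a double period.
Phrase 3 begins with the same material as phrase 1, making it parallel.

parallel double period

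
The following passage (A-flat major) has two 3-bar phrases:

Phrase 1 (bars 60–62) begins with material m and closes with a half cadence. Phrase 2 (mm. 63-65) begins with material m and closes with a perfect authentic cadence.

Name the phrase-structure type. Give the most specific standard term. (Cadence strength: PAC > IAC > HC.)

Phrase 1 ends with a half cadence (weaker) and phrase 2 with a perfect authentic cadence (stronger): antecedent + consequent = a period.
The two phrases open with the same material (m / m), so the period is parallel.

parallel period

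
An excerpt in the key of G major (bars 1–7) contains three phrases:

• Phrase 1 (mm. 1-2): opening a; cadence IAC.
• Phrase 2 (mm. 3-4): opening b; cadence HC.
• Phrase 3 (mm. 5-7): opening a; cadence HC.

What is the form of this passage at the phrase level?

The final phrase closes with a half cadence, which is not stronger than the preceding half cadence; the 3 phrases lack an overall antecedent–consequent design and so form a phrase group.

phrase group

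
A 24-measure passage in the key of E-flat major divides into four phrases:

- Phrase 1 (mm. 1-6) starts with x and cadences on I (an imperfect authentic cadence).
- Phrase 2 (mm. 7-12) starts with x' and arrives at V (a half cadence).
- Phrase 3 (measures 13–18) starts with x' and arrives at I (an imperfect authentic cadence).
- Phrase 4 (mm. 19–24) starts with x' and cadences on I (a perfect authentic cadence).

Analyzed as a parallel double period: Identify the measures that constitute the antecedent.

measures 1–12

In a double period the four phrases pair into a large antecedent (phrases 1–2, ending half cadence) and a large consequent (phrases 3–4, ending perfect authentic cadence). The antecedent spans mm. 1–12.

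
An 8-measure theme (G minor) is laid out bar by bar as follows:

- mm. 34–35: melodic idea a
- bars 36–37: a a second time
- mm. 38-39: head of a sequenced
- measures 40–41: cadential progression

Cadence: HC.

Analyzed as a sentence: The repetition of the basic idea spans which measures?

The presentation of a sentence is the basic idea (bars 34–35) plus its repetition (mm. 36-37); the repetition of the basic idea is therefore mm. 36–37.

measures 36–37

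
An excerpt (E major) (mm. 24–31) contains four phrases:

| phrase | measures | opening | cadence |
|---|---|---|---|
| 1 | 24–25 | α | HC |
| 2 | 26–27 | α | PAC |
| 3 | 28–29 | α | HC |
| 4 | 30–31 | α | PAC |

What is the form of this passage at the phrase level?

repeated period

The cadence pattern HC–PAC–HC–PAC is weak–strong twice, and phrases 3–4 restate phrases 1–2: a period heard twice, not a double period (which would end weakly at phrase 2).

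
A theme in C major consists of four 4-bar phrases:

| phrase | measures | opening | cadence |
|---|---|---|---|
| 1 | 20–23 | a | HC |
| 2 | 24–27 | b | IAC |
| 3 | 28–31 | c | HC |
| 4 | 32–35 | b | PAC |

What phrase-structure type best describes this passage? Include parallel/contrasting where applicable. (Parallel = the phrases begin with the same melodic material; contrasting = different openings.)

Four phrases in two halves: the first half (measures 20–27) ends with an imperfect authentic cadence, the second (measures 28–35) with a perfect authentic cadence — a large antecedent–consequent pair, i.e. a double period.
Phrase 3 begins with different material from phrase 1, making it contrasting.

contrasting double period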